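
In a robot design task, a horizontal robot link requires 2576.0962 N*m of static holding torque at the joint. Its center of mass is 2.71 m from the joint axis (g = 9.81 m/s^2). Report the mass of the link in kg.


m = tau / (g*L) = 2576.0962 / (9.81 * 2.71) = 96.9000

96.9000 kg


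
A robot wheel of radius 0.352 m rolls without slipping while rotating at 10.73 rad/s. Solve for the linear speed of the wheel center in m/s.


v = omega * r = 10.73 * 0.352 = 3.7770

3.7770 m/s


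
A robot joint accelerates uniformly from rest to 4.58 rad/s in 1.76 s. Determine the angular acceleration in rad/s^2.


alpha = delta_omega / t = 4.58 / 1.76 = 2.6023

2.6023 rad/s^2


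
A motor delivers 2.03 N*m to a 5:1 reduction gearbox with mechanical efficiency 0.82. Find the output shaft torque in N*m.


tau_out = tau_in * N * eta = 2.03 * 5 * 0.82 = 8.3230

8.3230 N*m


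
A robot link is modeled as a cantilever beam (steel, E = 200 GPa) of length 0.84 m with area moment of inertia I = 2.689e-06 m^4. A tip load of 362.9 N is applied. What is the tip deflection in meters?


delta = F*L^3/(3*E*I) = 362.9*0.84^3/(3*2.000e+11*2.689e-06)
      = 215.0922816/1613400 = 1.3332e-04

1.3332e-04 m


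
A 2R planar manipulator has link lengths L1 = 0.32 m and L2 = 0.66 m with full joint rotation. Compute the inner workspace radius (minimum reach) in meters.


r_min = |L1 - L2| = |0.32 - 0.66| = 0.3400

0.3400 m


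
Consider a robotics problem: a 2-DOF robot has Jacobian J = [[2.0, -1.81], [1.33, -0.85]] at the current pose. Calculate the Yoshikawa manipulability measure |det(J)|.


det(J) = 2.0*-0.85 - (-1.81)*(1.33) = 0.7073
|det(J)| = 0.7073

0.7073


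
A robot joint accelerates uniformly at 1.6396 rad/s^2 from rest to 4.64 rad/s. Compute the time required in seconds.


t = delta_omega / alpha = 4.64 / 1.6396 = 2.8300

2.8300 s


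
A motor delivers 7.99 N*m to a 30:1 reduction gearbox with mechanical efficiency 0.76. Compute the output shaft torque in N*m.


tau_out = tau_in * N * eta = 7.99 * 30 * 0.76 = 182.1720

182.1720 N*m


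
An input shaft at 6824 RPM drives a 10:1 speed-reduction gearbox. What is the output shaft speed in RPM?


omega_out = omega_in / N = 6824 / 10 = 682.4000

682.4000 RPM


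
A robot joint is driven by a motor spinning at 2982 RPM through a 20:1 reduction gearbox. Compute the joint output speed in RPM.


omega_joint = omega_motor / N = 2982 / 20 = 149.1000

149.1000 RPM


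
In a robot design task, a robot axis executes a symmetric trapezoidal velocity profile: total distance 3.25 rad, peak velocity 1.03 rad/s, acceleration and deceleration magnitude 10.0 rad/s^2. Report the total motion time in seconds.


t_acc = v/a = 1.03/10.0 = 0.103000 s
d_acc = v^2/(2a) = 0.053045 rad (each ramp)
d_cruise = 3.25 - 2*0.053045 = 3.143910 rad
t_cruise = 3.143910/1.03 = 3.052340 s
t_total = 2*0.103000 + 3.052340 = 3.2583

3.2583 s


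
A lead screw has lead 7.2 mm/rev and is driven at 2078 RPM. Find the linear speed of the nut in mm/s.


v = lead * (RPM/60) = 7.2*2078/60 = 249.3600

249.3600 mm/s


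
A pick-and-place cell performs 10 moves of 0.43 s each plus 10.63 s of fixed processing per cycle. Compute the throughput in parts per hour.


T_cycle = 10*0.43 + 10.63 = 14.9300 s
rate = 3600/T = 241.1253

241.1253 parts/hour


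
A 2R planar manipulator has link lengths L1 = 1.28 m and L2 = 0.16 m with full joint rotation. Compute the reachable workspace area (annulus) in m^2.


r_max = L1 + L2 = 1.4400, r_min = |L1 - L2| = 1.1200
A = pi*(r_max^2 - r_min^2) = pi*(2.0736 - 1.2544) = 2.5736

2.5736 m^2


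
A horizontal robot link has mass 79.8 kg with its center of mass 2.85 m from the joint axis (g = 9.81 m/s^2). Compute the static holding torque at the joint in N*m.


tau = m*g*L = 79.8 * 9.81 * 2.85 = 2231.0883

2231.0883 N*m


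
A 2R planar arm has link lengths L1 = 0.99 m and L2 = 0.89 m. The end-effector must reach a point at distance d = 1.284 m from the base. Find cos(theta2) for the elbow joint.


cos(th2) = (d^2 - L1^2 - L2^2)/(2*L1*L2) = (1.284^2 - 0.99^2 - 0.89^2)/(2*0.99*0.89) = -0.0701

-0.0701


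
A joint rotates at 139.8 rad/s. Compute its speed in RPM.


RPM = 139.8 * 60/(2*pi) = 1334.9917

1334.9917 RPM


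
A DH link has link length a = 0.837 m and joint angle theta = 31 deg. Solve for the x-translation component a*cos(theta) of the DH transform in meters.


a*cos(theta) = 0.837*cos(31 deg) = 0.7174

0.7174 m


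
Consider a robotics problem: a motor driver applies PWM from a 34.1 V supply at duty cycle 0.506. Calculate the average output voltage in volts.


V_avg = V_supply * D = 34.1*0.506 = 17.2546

17.2546 V


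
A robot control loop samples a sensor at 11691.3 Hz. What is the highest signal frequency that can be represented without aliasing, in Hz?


f_max = f_s/2 = 11691.3/2 = 5845.6500

5845.6500 Hz


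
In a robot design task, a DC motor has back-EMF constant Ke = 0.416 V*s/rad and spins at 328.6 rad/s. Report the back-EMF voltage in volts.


V_emf = Ke * omega = 0.416*328.6 = 136.6976

136.6976 V


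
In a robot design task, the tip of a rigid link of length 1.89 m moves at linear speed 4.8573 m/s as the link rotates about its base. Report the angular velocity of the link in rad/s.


omega = v / L = 4.8573 / 1.89 = 2.5700

2.5700 rad/s


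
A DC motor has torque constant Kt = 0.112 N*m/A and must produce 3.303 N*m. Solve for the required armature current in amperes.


I = tau / Kt = 3.303/0.112 = 29.4911

29.4911 A


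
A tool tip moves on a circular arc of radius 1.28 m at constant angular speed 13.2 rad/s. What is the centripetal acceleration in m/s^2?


a_c = omega^2 * r = 13.2^2 * 1.28 = 223.0272

223.0272 m/s^2


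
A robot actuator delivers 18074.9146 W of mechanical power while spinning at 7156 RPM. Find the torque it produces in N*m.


omega = 7156 * 2*pi/60 = 749.374568 rad/s
tau = P / omega = 18074.9146 / 749.374568 = 24.1200

24.1200 N*m


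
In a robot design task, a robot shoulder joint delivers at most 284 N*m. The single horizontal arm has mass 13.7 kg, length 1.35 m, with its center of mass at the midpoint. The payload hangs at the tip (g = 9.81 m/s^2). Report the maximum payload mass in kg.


tau_arm = m_arm*g*(L/2) = 13.7*9.81*1.35/2 = 90.7180 N*m
tau_payload = tau_max - tau_arm = 284 - 90.7180 = 193.2820
m_payload = tau_payload / (g*L) = 193.2820 / (9.81*1.35) = 14.5945

14.5945 kg


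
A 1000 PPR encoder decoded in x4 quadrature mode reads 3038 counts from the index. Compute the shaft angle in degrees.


angle = counts * 360 / (PPR*4) = 3038 * 360 / 4000 = 273.4200

273.4200 degrees


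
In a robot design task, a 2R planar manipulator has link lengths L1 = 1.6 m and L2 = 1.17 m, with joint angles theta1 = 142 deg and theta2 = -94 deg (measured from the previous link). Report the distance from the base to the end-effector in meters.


x = L1*cos(th1) + L2*cos(th1+th2) = -0.477934
y = L1*sin(th1) + L2*sin(th1+th2) = 1.854538
d = sqrt(x^2 + y^2) = sqrt(0.228421 + 3.439311) = 1.9151

1.9151 m


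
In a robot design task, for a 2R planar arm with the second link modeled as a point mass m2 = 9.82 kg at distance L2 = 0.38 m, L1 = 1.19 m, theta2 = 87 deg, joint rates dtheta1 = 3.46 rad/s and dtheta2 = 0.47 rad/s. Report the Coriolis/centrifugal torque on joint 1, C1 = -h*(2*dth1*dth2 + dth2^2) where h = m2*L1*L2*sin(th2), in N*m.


h = m2*L1*L2*sin(th2) = 9.82*1.19*0.38*sin(87 deg) = 4.434518
C1 = -h*(2*3.46*0.47 + 0.47^2) = -4.434518*3.4733 = -15.4024

-15.4024 N*m


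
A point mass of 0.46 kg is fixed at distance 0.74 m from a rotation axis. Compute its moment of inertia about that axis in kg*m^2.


I = m*r^2 = 0.46*0.74^2 = 0.2519

0.2519 kg*m^2


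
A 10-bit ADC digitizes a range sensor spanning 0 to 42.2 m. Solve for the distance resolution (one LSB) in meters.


res = range / 2^n = 42.2/2^10 = 42.2/1024 = 0.0412

0.0412 m


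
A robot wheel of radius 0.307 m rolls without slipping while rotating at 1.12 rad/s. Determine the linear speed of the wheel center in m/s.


v = omega * r = 1.12 * 0.307 = 0.3438

0.3438 m/s


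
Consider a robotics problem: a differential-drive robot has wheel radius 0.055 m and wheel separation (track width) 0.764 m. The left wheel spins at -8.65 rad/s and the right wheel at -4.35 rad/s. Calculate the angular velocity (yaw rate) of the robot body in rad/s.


omega = r*(wR - wL)/L = 0.055*(-4.35 - (-8.65))/0.764 = 0.3096

0.3096 rad/s


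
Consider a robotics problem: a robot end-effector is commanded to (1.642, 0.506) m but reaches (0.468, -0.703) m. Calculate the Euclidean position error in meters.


dx = 0.468 - (1.642) = -1.1740, dy = -0.703 - (0.506) = -1.2090
err = sqrt(1.378276 + 1.461681) = 1.6852

1.6852 m


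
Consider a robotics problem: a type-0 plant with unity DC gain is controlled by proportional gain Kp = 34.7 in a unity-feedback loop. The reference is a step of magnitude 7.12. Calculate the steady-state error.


e_ss = R/(1 + Kp) = 7.12/(1 + 34.7) = 7.12/35.7000 = 0.1994

0.1994


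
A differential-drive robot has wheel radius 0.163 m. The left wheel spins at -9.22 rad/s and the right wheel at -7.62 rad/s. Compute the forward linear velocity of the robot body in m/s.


v = r*(wR + wL)/2 = 0.163*(-7.62 + -9.22)/2 = -1.3725

-1.3725 m/s


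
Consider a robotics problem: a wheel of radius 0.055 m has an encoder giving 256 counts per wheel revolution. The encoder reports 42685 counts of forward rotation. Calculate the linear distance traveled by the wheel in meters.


revs = 42685/256 = 166.738281
d = revs * 2*pi*r = 166.738281 * 2*pi*0.055 = 57.6206

57.6206 m


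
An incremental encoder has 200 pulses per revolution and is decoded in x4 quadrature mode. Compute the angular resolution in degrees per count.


resolution = 360 / (PPR * 4) = 360 / 800 = 0.4500

0.4500 degrees


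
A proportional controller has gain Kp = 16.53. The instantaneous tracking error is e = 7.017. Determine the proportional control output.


u_P = Kp * e = 16.53 * 7.017 = 115.9910

115.9910


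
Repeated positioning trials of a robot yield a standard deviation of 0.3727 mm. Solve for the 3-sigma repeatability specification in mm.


repeatability = 3*sigma = 3*0.3727 = 1.1181

1.1181 mm


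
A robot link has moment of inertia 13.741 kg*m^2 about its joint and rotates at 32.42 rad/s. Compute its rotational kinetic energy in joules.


KE = (1/2)*I*omega^2 = 0.5*13.741*32.42^2 = 7221.2830

7221.2830 J


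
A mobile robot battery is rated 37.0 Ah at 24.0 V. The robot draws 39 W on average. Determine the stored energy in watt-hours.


E = capacity * V = 37.0*24.0 = 888.0000

888.0000 Wh


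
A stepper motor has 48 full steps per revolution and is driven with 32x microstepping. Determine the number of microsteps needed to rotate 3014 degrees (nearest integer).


step_size = 360/(48*32) = 360/1536 = 0.234375 deg
n = 3014/(360/1536) = 3014*1536/360 = 12859.7333 -> 12860

12860 steps


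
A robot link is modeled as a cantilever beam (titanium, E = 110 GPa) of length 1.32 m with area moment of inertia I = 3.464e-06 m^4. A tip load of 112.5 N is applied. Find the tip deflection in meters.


delta = F*L^3/(3*E*I) = 112.5*1.32^3/(3*1.100e+11*3.464e-06)
      = 258.7464/1143120 = 2.2635e-04

2.2635e-04 m


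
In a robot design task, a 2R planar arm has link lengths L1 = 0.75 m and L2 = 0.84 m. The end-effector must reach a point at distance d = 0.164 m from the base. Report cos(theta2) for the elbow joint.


cos(th2) = (d^2 - L1^2 - L2^2)/(2*L1*L2) = (0.164^2 - 0.75^2 - 0.84^2)/(2*0.75*0.84) = -0.9851

-0.9851


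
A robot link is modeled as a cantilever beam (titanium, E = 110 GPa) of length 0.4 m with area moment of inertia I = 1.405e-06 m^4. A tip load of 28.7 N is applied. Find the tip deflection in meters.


delta = F*L^3/(3*E*I) = 28.7*0.4^3/(3*1.100e+11*1.405e-06)
      = 1.8368/463650 = 3.9616e-06

3.9616e-06 m


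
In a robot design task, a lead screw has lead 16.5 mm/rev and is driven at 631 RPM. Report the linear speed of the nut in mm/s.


v = lead * (RPM/60) = 16.5*631/60 = 173.5250

173.5250 mm/s


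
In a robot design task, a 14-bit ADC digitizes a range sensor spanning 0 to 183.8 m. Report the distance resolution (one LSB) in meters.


res = range / 2^n = 183.8/2^14 = 183.8/16384 = 0.0112

0.0112 m


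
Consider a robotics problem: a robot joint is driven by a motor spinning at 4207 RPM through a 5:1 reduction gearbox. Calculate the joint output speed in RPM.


omega_joint = omega_motor / N = 4207 / 5 = 841.4000

841.4000 RPM


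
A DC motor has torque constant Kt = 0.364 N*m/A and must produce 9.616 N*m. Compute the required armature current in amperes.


I = tau / Kt = 9.616/0.364 = 26.4176

26.4176 A


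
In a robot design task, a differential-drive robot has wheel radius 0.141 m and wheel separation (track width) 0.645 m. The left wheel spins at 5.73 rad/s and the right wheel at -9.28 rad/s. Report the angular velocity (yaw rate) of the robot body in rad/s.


omega = r*(wR - wL)/L = 0.141*(-9.28 - (5.73))/0.645 = -3.2813

-3.2813 rad/s


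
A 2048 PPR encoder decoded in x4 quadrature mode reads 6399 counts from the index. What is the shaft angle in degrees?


angle = counts * 360 / (PPR*4) = 6399 * 360 / 8192 = 281.2061

281.2061 degrees


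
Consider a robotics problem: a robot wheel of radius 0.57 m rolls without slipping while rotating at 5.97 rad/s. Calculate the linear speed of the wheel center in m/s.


v = omega * r = 5.97 * 0.57 = 3.4029

3.4029 m/s


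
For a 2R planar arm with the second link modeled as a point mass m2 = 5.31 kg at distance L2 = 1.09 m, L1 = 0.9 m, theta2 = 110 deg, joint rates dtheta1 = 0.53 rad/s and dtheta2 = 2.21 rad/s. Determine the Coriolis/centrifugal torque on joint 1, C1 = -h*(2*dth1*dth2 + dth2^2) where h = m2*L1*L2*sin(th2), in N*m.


h = m2*L1*L2*sin(th2) = 5.31*0.9*1.09*sin(110 deg) = 4.894962
C1 = -h*(2*0.53*2.21 + 2.21^2) = -4.894962*7.2267 = -35.3744

-35.3744 N*m


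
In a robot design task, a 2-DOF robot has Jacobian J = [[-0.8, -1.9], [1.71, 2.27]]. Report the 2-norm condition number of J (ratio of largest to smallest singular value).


JJ^T eigenvalues: trace(JJ^T) = 12.3270, det(JJ^T) = det(J)^2 = 2.05348900
s_max^2 = (12.3270 + sqrt(143.74097300))/2 = 12.15810118
s_min^2 = (12.3270 - sqrt(143.74097300))/2 = 0.16889882
kappa = s_max/s_min = sqrt(12.15810118/0.16889882) = 8.4844

8.4844


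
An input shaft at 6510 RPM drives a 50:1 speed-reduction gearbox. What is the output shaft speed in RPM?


omega_out = omega_in / N = 6510 / 50 = 130.2000

130.2000 RPM


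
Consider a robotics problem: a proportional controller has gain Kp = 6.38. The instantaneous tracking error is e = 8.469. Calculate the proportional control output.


u_P = Kp * e = 6.38 * 8.469 = 54.0322

54.0322


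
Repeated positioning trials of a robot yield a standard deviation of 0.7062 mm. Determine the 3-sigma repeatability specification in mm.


repeatability = 3*sigma = 3*0.7062 = 2.1186

2.1186 mm


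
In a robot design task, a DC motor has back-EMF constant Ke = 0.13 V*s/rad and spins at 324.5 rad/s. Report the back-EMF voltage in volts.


V_emf = Ke * omega = 0.13*324.5 = 42.1850

42.1850 V


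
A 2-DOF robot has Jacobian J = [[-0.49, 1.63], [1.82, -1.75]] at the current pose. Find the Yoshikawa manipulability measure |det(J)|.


det(J) = -0.49*-1.75 - (1.63)*(1.82) = -2.1091
|det(J)| = 2.1091

2.1091


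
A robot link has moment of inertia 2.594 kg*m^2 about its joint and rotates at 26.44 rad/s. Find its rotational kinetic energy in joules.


KE = (1/2)*I*omega^2 = 0.5*2.594*26.44^2 = 906.6985

906.6985 J


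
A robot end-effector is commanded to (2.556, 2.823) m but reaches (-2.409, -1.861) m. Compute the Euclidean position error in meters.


dx = -2.409 - (2.556) = -4.9650, dy = -1.861 - (2.823) = -4.6840
err = sqrt(24.651225 + 21.939856) = 6.8258

6.8258 m


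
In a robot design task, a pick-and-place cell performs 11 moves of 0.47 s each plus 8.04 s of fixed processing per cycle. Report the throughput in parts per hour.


T_cycle = 11*0.47 + 8.04 = 13.2100 s
rate = 3600/T = 272.5208

272.5208 parts/hour


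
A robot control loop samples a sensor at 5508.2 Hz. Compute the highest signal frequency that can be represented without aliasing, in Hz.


f_max = f_s/2 = 5508.2/2 = 2754.1000

2754.1000 Hz


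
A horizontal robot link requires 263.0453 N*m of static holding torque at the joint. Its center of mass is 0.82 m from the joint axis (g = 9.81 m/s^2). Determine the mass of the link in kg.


m = tau / (g*L) = 263.0453 / (9.81 * 0.82) = 32.7000

32.7000 kg


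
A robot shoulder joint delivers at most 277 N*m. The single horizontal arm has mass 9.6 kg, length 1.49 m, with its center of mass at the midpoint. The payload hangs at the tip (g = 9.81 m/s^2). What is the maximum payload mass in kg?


tau_arm = m_arm*g*(L/2) = 9.6*9.81*1.49/2 = 70.1611 N*m
tau_payload = tau_max - tau_arm = 277 - 70.1611 = 206.8389
m_payload = tau_payload / (g*L) = 206.8389 / (9.81*1.49) = 14.1507

14.1507 kg


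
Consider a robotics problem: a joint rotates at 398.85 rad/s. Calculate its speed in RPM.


RPM = 398.85 * 60/(2*pi) = 3808.7369

3808.7369 RPM


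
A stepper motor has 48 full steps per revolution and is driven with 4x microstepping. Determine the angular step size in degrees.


step = 360/(48*4) = 360/192 = 1.8750

1.8750 degrees


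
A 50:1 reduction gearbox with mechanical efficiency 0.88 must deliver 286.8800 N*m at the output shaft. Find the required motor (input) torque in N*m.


tau_in = tau_out / (N * eta) = 286.8800 / (50 * 0.88) = 6.5200

6.5200 N*m


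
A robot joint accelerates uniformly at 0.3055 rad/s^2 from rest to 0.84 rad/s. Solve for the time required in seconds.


t = delta_omega / alpha = 0.84 / 0.3055 = 2.7496

2.7496 s


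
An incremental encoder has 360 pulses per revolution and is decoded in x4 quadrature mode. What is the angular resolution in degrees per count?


resolution = 360 / (PPR * 4) = 360 / 1440 = 0.2500

0.2500 degrees


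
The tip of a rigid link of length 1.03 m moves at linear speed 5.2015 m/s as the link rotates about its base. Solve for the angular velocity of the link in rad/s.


omega = v / L = 5.2015 / 1.03 = 5.0500

5.0500 rad/s


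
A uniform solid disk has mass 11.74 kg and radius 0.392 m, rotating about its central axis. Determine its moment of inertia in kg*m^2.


I = (1/2)*m*R^2 = 0.5*11.74*0.392^2 = 0.9020

0.9020 kg*m^2


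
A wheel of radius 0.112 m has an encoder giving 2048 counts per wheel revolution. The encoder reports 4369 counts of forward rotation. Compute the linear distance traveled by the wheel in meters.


revs = 4369/2048 = 2.133301
d = revs * 2*pi*r = 2.133301 * 2*pi*0.112 = 1.5012

1.5012 m


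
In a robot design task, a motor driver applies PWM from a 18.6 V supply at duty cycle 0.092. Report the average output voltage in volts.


V_avg = V_supply * D = 18.6*0.092 = 1.7112

1.7112 V


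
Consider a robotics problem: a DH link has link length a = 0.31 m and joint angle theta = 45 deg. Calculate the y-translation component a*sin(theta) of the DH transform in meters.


a*sin(theta) = 0.31*sin(45 deg) = 0.2192

0.2192 m


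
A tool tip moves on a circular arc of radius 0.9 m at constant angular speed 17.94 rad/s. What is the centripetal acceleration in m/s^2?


a_c = omega^2 * r = 17.94^2 * 0.9 = 289.6592

289.6592 m/s^2


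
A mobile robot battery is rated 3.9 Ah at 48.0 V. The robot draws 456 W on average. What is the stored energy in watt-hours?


E = capacity * V = 3.9*48.0 = 187.2000

187.2000 Wh


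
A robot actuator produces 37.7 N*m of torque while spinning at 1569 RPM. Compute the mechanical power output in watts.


omega = 1569 * 2*pi/60 = 164.305296 rad/s
P = tau * omega = 37.7 * 164.305296 = 6194.3097

6194.3097 W


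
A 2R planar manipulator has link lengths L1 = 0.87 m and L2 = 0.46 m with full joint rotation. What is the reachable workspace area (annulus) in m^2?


r_max = L1 + L2 = 1.3300, r_min = |L1 - L2| = 0.4100
A = pi*(r_max^2 - r_min^2) = pi*(1.7689 - 0.1681) = 5.0291

5.0291 m^2


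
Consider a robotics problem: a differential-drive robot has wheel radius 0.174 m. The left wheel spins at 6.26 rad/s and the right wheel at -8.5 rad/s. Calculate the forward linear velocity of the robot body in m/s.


v = r*(wR + wL)/2 = 0.174*(-8.5 + 6.26)/2 = -0.1949

-0.1949 m/s


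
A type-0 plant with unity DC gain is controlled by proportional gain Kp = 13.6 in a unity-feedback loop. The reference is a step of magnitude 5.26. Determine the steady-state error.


e_ss = R/(1 + Kp) = 5.26/(1 + 13.6) = 5.26/14.6000 = 0.3603

0.3603


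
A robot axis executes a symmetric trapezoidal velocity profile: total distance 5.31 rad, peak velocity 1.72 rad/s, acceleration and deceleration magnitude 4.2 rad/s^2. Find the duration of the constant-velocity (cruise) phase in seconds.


t_acc = v/a = 0.409524 s, d_acc = v^2/(2a) = 0.352190 rad each
d_cruise = 5.31 - 2*0.352190 = 4.605620 rad
t_cruise = d_cruise/v = 4.605620/1.72 = 2.6777

2.6777 s


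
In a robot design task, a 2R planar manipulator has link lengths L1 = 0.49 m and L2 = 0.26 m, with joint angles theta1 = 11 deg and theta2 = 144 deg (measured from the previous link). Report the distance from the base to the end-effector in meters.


x = L1*cos(th1) + L2*cos(th1+th2) = 0.245357
y = L1*sin(th1) + L2*sin(th1+th2) = 0.203377
d = sqrt(x^2 + y^2) = sqrt(0.060200 + 0.041362) = 0.3187

0.3187 m


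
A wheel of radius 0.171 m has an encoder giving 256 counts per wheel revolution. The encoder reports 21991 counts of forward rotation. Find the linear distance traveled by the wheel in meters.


revs = 21991/256 = 85.902344
d = revs * 2*pi*r = 85.902344 * 2*pi*0.171 = 92.2956

92.2956 m


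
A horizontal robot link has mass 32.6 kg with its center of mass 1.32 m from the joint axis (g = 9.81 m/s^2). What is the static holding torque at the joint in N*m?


tau = m*g*L = 32.6 * 9.81 * 1.32 = 422.1439

422.1439 N*m


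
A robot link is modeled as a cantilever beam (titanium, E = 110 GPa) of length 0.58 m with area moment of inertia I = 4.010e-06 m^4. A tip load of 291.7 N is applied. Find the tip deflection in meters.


delta = F*L^3/(3*E*I) = 291.7*0.58^3/(3*1.100e+11*4.010e-06)
      = 56.9141704/1323300 = 4.3009e-05

4.3009e-05 m


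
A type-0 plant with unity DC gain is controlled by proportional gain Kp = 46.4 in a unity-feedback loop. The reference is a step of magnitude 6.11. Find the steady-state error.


e_ss = R/(1 + Kp) = 6.11/(1 + 46.4) = 6.11/47.4000 = 0.1289

0.1289


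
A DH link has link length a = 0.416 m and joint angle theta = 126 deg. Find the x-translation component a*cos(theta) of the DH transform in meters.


a*cos(theta) = 0.416*cos(126 deg) = -0.2445

-0.2445 m


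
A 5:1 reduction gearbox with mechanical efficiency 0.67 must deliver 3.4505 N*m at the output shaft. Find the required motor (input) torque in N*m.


tau_in = tau_out / (N * eta) = 3.4505 / (5 * 0.67) = 1.0300

1.0300 N*m


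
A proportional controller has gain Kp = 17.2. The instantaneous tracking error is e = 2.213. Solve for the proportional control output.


u_P = Kp * e = 17.2 * 2.213 = 38.0636

38.0636


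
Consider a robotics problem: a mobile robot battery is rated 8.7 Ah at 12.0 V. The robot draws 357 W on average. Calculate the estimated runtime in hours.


E = 8.7*12.0 = 104.4000 Wh
t = E/P = 104.4000/357 = 0.2924

0.2924 hours


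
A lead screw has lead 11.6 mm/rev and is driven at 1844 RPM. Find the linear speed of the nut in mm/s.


v = lead * (RPM/60) = 11.6*1844/60 = 356.5067

356.5067 mm/s


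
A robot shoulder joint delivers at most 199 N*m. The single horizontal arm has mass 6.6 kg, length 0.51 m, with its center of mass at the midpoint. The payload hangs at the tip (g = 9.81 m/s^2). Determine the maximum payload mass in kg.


tau_arm = m_arm*g*(L/2) = 6.6*9.81*0.51/2 = 16.5102 N*m
tau_payload = tau_max - tau_arm = 199 - 16.5102 = 182.4898
m_payload = tau_payload / (g*L) = 182.4898 / (9.81*0.51) = 36.4753

36.4753 kg


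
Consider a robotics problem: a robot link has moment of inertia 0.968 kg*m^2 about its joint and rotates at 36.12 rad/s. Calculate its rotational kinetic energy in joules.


KE = (1/2)*I*omega^2 = 0.5*0.968*36.12^2 = 631.4527

631.4527 J


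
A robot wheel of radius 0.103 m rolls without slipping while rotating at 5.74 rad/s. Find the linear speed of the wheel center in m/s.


v = omega * r = 5.74 * 0.103 = 0.5912

0.5912 m/s


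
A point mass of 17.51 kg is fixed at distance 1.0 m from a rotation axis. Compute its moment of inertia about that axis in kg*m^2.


I = m*r^2 = 17.51*1.0^2 = 17.5100

17.5100 kg*m^2


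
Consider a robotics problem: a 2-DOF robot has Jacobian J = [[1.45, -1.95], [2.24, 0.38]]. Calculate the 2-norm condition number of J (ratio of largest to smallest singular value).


JJ^T eigenvalues: trace(JJ^T) = 11.0670, det(JJ^T) = det(J)^2 = 24.19656100
s_max^2 = (11.0670 + sqrt(25.69224500))/2 = 8.06787591
s_min^2 = (11.0670 - sqrt(25.69224500))/2 = 2.99912409
kappa = s_max/s_min = sqrt(8.06787591/2.99912409) = 1.6401

1.6401


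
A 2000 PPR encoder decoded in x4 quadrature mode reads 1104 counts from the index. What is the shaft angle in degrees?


angle = counts * 360 / (PPR*4) = 1104 * 360 / 8000 = 49.6800

49.6800 degrees


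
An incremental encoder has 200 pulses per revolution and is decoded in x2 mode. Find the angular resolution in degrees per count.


resolution = 360 / (PPR * 2) = 360 / 400 = 0.9000

0.9000 degrees


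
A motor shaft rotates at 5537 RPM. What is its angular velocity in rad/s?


omega = 5537 * 2*pi/60 = 579.8333

579.8333 rad/s


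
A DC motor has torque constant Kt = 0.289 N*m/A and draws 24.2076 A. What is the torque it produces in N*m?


tau = Kt * I = 0.289*24.2076 = 6.9960

6.9960 N*m


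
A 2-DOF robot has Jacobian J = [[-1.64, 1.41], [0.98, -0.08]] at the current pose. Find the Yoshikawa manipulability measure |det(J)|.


det(J) = -1.64*-0.08 - (1.41)*(0.98) = -1.2506
|det(J)| = 1.2506

1.2506


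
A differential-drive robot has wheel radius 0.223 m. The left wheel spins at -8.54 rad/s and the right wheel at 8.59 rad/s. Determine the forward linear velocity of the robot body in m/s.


v = r*(wR + wL)/2 = 0.223*(8.59 + -8.54)/2 = 0.0056

0.0056 m/s


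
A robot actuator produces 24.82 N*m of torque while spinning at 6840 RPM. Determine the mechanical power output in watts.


omega = 6840 * 2*pi/60 = 716.283125 rad/s
P = tau * omega = 24.82 * 716.283125 = 17778.1472

17778.1472 W


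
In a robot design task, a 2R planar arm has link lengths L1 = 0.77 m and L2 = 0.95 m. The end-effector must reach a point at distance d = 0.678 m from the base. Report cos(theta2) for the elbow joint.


cos(th2) = (d^2 - L1^2 - L2^2)/(2*L1*L2) = (0.678^2 - 0.77^2 - 0.95^2)/(2*0.77*0.95) = -0.7079

-0.7079


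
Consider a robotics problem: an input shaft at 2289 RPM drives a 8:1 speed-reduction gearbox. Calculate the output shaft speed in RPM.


omega_out = omega_in / N = 2289 / 8 = 286.1250

286.1250 RPM


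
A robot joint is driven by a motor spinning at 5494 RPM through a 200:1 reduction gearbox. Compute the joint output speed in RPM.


omega_joint = omega_motor / N = 5494 / 200 = 27.4700

27.4700 RPM


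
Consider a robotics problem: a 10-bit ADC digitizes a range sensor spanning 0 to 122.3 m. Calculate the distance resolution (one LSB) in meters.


res = range / 2^n = 122.3/2^10 = 122.3/1024 = 0.1194

0.1194 m


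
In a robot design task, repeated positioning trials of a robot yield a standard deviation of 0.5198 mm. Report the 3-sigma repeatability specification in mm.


repeatability = 3*sigma = 3*0.5198 = 1.5594

1.5594 mm


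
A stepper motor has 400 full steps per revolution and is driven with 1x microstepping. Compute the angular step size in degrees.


step = 360/(400*1) = 360/400 = 0.9000

0.9000 degrees


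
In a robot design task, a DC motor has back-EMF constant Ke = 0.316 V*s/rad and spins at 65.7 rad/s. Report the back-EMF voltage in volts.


V_emf = Ke * omega = 0.316*65.7 = 20.7612

20.7612 V


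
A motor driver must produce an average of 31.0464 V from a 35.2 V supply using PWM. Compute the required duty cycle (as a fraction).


D = V_avg/V_supply = 31.0464/35.2 = 0.8820

0.8820


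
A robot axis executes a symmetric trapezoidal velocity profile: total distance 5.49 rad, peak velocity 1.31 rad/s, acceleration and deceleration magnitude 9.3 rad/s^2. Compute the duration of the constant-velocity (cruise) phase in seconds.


t_acc = v/a = 0.140860 s, d_acc = v^2/(2a) = 0.092263 rad each
d_cruise = 5.49 - 2*0.092263 = 5.305474 rad
t_cruise = d_cruise/v = 5.305474/1.31 = 4.0500

4.0500 s


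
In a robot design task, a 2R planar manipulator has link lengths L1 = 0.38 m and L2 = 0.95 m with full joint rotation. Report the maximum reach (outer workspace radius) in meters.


r_max = L1 + L2 = 0.38 + 0.95 = 1.3300

1.3300 m


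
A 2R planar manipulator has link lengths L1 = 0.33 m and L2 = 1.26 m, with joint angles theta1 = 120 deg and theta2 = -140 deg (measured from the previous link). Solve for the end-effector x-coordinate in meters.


x = L1*cos(th1) + L2*cos(th1+th2) = 0.33*cos(120 deg) + 1.26*cos(-20 deg) = 1.0190

1.0190 m


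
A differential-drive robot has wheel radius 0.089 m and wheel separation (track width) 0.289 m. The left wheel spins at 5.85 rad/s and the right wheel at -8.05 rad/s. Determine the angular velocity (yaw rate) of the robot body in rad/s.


omega = r*(wR - wL)/L = 0.089*(-8.05 - (5.85))/0.289 = -4.2806

-4.2806 rad/s


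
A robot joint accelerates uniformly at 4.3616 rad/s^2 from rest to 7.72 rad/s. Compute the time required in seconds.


t = delta_omega / alpha = 7.72 / 4.3616 = 1.7700

1.7700 s


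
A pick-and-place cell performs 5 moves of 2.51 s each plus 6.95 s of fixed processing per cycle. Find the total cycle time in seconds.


T = 5*2.51 + 6.95 = 19.5000

19.5000 s


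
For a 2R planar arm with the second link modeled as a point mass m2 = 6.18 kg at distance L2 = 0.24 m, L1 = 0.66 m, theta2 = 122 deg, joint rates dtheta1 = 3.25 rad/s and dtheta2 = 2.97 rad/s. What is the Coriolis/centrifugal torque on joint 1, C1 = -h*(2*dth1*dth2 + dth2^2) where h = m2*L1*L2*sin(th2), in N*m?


h = m2*L1*L2*sin(th2) = 6.18*0.66*0.24*sin(122 deg) = 0.830164
C1 = -h*(2*3.25*2.97 + 2.97^2) = -0.830164*28.1259 = -23.3491

-23.3491 N*m


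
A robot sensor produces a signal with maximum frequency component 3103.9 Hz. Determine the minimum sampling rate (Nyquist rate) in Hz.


f_s,min = 2*f_max = 2*3103.9 = 6207.8000

6207.8000 Hz


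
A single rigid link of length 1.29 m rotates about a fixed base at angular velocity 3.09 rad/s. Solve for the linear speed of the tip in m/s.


v = L*omega = 1.29 * 3.09 = 3.9861

3.9861 m/s


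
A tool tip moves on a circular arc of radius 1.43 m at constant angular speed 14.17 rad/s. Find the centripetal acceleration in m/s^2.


a_c = omega^2 * r = 14.17^2 * 1.43 = 287.1281

287.1281 m/s^2


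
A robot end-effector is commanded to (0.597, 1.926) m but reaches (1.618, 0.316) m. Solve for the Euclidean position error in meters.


dx = 1.618 - (0.597) = 1.0210, dy = 0.316 - (1.926) = -1.6100
err = sqrt(1.042441 + 2.592100) = 1.9064

1.9064 m


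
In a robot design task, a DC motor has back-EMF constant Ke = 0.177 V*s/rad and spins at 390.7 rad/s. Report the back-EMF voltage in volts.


V_emf = Ke * omega = 0.177*390.7 = 69.1539

69.1539 V


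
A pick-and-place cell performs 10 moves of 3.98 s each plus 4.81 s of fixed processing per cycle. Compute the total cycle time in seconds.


T = 10*3.98 + 4.81 = 44.6100

44.6100 s


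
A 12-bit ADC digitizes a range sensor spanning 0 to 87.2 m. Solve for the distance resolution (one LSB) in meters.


res = range / 2^n = 87.2/2^12 = 87.2/4096 = 0.0213

0.0213 m


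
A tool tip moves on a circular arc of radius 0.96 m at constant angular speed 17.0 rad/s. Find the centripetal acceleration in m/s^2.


a_c = omega^2 * r = 17.0^2 * 0.96 = 277.4400

277.4400 m/s^2


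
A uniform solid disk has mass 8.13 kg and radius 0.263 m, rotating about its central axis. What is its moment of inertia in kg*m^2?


I = (1/2)*m*R^2 = 0.5*8.13*0.263^2 = 0.2812

0.2812 kg*m^2


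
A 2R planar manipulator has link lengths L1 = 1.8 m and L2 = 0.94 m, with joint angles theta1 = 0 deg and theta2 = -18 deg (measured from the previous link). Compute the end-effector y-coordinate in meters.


y = L1*sin(th1) + L2*sin(th1+th2) = 1.8*sin(0 deg) + 0.94*sin(-18 deg) = -0.2905

-0.2905 m


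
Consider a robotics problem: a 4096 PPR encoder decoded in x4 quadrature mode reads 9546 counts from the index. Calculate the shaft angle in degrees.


angle = counts * 360 / (PPR*4) = 9546 * 360 / 16384 = 209.7510

209.7510 degrees


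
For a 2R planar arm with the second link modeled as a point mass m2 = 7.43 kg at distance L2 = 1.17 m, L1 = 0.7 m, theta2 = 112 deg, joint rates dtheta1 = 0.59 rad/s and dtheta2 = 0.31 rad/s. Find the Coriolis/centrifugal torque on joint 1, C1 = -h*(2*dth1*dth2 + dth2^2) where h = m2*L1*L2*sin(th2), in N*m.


h = m2*L1*L2*sin(th2) = 7.43*0.7*1.17*sin(112 deg) = 5.642071
C1 = -h*(2*0.59*0.31 + 0.31^2) = -5.642071*0.4619 = -2.6061

-2.6061 N*m


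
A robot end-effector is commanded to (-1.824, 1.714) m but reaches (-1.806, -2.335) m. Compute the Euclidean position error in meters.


dx = -1.806 - (-1.824) = 0.0180, dy = -2.335 - (1.714) = -4.0490
err = sqrt(0.000324 + 16.394401) = 4.0490

4.0490 m


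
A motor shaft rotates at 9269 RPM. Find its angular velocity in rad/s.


omega = 9269 * 2*pi/60 = 970.6474

970.6474 rad/s


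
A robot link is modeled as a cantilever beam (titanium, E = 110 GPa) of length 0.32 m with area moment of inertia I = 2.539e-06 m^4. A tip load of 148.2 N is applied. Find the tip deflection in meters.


delta = F*L^3/(3*E*I) = 148.2*0.32^3/(3*1.100e+11*2.539e-06)
      = 4.8562176/837870 = 5.7959e-06

5.7959e-06 m


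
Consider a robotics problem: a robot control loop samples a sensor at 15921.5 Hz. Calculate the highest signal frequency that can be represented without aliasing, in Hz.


f_max = f_s/2 = 15921.5/2 = 7960.7500

7960.7500 Hz


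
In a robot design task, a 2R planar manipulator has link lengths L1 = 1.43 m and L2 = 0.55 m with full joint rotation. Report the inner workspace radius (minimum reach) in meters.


r_min = |L1 - L2| = |1.43 - 0.55| = 0.8800

0.8800 m


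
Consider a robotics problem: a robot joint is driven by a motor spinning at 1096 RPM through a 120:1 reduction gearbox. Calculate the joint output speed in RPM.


omega_joint = omega_motor / N = 1096 / 120 = 9.1333

9.1333 RPM


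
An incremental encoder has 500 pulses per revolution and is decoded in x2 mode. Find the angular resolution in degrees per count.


resolution = 360 / (PPR * 2) = 360 / 1000 = 0.3600

0.3600 degrees


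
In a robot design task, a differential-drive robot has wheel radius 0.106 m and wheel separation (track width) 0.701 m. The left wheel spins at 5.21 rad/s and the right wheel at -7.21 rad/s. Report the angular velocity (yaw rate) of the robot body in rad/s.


omega = r*(wR - wL)/L = 0.106*(-7.21 - (5.21))/0.701 = -1.8781

-1.8781 rad/s


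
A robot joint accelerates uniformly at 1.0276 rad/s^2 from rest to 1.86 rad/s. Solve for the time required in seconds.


t = delta_omega / alpha = 1.86 / 1.0276 = 1.8100

1.8100 s


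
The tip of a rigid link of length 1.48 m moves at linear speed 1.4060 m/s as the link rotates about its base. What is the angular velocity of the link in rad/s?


omega = v / L = 1.4060 / 1.48 = 0.9500

0.9500 rad/s


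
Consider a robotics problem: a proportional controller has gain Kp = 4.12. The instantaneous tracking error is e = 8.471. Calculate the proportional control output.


u_P = Kp * e = 4.12 * 8.471 = 34.9005

34.9005


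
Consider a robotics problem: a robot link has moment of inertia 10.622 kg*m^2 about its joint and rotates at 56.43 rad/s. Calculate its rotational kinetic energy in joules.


KE = (1/2)*I*omega^2 = 0.5*10.622*56.43^2 = 16912.0558

16912.0558 J


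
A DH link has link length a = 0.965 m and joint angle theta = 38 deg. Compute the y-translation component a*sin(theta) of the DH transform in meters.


a*sin(theta) = 0.965*sin(38 deg) = 0.5941

0.5941 m


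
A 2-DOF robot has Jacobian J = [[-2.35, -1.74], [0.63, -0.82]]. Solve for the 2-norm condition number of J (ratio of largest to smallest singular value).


JJ^T eigenvalues: trace(JJ^T) = 9.6194, det(JJ^T) = det(J)^2 = 9.13973824
s_max^2 = (9.6194 + sqrt(55.97390340))/2 = 8.55048546
s_min^2 = (9.6194 - sqrt(55.97390340))/2 = 1.06891454
kappa = s_max/s_min = sqrt(8.55048546/1.06891454) = 2.8283

2.8283


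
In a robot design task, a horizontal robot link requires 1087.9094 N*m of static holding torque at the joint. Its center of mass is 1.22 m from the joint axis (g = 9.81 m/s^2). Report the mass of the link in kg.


m = tau / (g*L) = 1087.9094 / (9.81 * 1.22) = 90.9000

90.9000 kg


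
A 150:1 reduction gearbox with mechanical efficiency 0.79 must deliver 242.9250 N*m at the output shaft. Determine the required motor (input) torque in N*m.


tau_in = tau_out / (N * eta) = 242.9250 / (150 * 0.79) = 2.0500

2.0500 N*m


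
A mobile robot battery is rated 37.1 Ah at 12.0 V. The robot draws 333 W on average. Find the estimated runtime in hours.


E = 37.1*12.0 = 445.2000 Wh
t = E/P = 445.2000/333 = 1.3369

1.3369 hours


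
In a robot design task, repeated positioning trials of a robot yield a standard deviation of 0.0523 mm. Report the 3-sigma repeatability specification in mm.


repeatability = 3*sigma = 3*0.0523 = 0.1569

0.1569 mm


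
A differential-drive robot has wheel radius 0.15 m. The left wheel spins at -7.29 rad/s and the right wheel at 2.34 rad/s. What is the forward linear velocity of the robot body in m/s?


v = r*(wR + wL)/2 = 0.15*(2.34 + -7.29)/2 = -0.3713

-0.3713 m/s


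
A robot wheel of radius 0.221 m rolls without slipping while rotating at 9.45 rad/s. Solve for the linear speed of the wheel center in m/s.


v = omega * r = 9.45 * 0.221 = 2.0884

2.0884 m/s


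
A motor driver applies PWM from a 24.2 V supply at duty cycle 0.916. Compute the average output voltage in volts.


V_avg = V_supply * D = 24.2*0.916 = 22.1672

22.1672 V


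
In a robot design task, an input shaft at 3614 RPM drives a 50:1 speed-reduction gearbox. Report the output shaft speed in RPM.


omega_out = omega_in / N = 3614 / 50 = 72.2800

72.2800 RPM


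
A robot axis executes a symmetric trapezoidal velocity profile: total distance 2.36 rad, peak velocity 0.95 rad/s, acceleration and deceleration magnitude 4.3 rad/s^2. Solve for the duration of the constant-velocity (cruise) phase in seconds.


t_acc = v/a = 0.220930 s, d_acc = v^2/(2a) = 0.104942 rad each
d_cruise = 2.36 - 2*0.104942 = 2.150116 rad
t_cruise = d_cruise/v = 2.150116/0.95 = 2.2633

2.2633 s


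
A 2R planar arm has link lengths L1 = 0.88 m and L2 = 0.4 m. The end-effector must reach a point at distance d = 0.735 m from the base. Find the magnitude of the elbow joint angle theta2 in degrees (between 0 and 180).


cos(th2) = (d^2 - L1^2 - L2^2)/(2*L1*L2) = (0.735^2 - 0.88^2 - 0.4^2)/(2*0.88*0.4) = -0.55990767
th2 = acos(-0.55990767) = 124.0494 deg

124.0494 degrees
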